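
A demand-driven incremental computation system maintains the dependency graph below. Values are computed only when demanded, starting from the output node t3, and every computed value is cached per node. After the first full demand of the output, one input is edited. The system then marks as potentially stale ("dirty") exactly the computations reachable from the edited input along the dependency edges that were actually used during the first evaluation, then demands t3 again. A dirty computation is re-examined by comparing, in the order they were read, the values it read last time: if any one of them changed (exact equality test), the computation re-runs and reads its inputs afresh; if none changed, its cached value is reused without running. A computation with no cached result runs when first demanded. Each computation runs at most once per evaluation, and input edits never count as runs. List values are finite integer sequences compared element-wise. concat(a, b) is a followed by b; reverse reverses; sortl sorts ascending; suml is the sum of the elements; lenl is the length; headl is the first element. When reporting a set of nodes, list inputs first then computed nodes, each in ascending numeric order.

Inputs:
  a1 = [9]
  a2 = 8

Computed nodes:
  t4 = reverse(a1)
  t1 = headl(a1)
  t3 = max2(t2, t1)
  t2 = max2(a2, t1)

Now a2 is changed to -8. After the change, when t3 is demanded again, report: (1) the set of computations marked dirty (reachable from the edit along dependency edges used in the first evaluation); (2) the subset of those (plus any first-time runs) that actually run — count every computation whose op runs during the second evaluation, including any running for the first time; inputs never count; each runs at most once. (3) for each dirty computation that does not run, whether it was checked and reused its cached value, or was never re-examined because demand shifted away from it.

Marked dirty: t2, t3.
Computations that run: t2 — 1 in total.
Checked but reused from cache: t3.
Key observation: the change is absorbed at t2 — it re-runs but produces the same value, and the output's value is unchanged.

First evaluation (everything demanded from the output):
  t1 = headl([9]) = 9
  t2 = max2(8, 9) = 9
  t3 = max2(9, 9) = 9

Propagation after the edit:
  t2: runs — a2 8->-8; result 9 (same value as before).
  t3: checked — values it read are unchanged (t2 unchanged, t1 unchanged); reused cached 9 without running.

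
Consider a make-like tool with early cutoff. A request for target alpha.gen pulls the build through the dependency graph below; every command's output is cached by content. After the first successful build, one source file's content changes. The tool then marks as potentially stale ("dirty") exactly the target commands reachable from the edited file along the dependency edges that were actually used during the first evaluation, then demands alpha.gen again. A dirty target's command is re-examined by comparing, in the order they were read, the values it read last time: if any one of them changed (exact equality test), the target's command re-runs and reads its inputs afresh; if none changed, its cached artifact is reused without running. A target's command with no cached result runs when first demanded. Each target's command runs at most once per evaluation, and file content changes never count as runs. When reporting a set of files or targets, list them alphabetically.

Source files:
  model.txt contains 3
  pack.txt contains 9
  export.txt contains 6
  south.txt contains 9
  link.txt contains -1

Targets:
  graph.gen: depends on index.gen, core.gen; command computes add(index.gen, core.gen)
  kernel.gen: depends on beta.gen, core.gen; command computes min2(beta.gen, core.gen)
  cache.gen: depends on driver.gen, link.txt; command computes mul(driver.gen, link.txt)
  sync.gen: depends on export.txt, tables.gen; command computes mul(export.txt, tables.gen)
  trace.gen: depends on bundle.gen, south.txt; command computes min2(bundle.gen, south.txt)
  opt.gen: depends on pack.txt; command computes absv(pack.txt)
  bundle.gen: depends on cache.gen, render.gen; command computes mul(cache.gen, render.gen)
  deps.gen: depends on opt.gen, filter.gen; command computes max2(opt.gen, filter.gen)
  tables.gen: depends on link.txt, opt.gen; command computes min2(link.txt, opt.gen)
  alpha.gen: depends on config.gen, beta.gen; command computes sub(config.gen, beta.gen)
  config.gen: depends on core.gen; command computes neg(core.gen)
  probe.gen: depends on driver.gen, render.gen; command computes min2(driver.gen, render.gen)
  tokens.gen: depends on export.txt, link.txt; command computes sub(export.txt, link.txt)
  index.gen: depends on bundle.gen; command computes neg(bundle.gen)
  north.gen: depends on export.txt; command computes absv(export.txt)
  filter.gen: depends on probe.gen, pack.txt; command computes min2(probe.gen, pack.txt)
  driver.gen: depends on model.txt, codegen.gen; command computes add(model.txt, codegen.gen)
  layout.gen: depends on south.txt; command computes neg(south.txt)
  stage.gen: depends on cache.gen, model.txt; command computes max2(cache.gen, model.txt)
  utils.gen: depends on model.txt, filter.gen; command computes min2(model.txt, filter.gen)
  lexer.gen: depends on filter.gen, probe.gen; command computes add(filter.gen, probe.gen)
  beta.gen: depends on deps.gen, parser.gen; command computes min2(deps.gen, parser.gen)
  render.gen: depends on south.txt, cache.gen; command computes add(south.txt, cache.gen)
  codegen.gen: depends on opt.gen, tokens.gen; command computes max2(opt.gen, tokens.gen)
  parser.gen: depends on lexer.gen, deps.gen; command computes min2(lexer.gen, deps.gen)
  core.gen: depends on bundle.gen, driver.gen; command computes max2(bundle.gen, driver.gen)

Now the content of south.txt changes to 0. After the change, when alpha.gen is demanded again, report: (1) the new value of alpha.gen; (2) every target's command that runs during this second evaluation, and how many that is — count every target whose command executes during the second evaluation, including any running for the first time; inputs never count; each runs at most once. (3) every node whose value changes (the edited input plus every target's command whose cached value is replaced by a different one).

Demanding alpha.gen again yields -120.
11 target commands run: alpha.gen, beta.gen, bundle.gen, config.gen, core.gen, deps.gen, filter.gen, lexer.gen, parser.gen, probe.gen, render.gen.
The nodes whose values change: alpha.gen, beta.gen, bundle.gen, config.gen, core.gen, filter.gen, lexer.gen, parser.gen, probe.gen, render.gen, south.txt.

First demand of the output computes:
  opt.gen = absv(9) = 9
  tokens.gen = sub(6, -1) = 7
  codegen.gen = max2(9, 7) = 9
  driver.gen = add(3, 9) = 12
  cache.gen = mul(12, -1) = -12
  render.gen = add(9, -12) = -3
  bundle.gen = mul(-12, -3) = 36
  core.gen = max2(36, 12) = 36
  config.gen = neg(36) = -36
  probe.gen = min2(12, -3) = -3
  filter.gen = min2(-3, 9) = -3
  deps.gen = max2(9, -3) = 9
  lexer.gen = add(-3, -3) = -6
  parser.gen = min2(-6, 9) = -6
  beta.gen = min2(9, -6) = -6
  alpha.gen = sub(-36, -6) = -30

After the edit, cleaning proceeds:
  render.gen: a read changed (south.txt 9->0) — executes, giving -12.
  bundle.gen: a read changed (render.gen -3->-12) — executes, giving 144.
  core.gen: a read changed (bundle.gen 36->144) — executes, giving 144.
  config.gen: a read changed (core.gen 36->144) — executes, giving -144.
  probe.gen: a read changed (render.gen -3->-12) — executes, giving -12.
  filter.gen: a read changed (probe.gen -3->-12) — executes, giving -12.
  deps.gen: a read changed (filter.gen -3->-12) — executes, giving 9 — identical to its old value.
  lexer.gen: a read changed (filter.gen -3->-12; probe.gen -3->-12) — executes, giving -24.
  parser.gen: a read changed (lexer.gen -6->-24) — executes, giving -24.
  beta.gen: a read changed (parser.gen -6->-24) — executes, giving -24.
  alpha.gen: a read changed (config.gen -36->-144; beta.gen -6->-24) — executes, giving -120.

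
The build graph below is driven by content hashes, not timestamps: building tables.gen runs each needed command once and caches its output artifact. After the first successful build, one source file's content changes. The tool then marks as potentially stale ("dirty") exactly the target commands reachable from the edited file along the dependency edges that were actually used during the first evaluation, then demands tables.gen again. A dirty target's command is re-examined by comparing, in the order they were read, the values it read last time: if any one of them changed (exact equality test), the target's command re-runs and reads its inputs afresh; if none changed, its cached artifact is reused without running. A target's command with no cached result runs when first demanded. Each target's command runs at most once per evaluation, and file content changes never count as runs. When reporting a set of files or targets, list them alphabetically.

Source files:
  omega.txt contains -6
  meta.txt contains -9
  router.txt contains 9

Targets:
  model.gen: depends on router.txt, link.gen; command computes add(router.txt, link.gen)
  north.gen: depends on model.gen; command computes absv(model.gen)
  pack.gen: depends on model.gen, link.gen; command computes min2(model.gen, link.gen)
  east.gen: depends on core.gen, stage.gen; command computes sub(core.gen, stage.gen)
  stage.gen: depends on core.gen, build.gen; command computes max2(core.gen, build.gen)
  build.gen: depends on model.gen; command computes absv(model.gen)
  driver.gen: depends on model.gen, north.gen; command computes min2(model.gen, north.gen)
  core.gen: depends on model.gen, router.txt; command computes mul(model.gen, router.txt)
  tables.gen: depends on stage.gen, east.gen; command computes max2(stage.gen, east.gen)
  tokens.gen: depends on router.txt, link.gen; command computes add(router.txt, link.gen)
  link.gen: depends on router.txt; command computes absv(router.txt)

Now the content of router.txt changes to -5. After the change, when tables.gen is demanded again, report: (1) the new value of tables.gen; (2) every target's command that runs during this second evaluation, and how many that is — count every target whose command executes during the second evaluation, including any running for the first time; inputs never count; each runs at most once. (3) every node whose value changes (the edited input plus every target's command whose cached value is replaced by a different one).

Initial pass — values computed on the first demand:
  link.gen = absv(9) = 9
  model.gen = add(9, 9) = 18
  build.gen = absv(18) = 18
  core.gen = mul(18, 9) = 162
  stage.gen = max2(162, 18) = 162
  east.gen = sub(162, 162) = 0
  tables.gen = max2(162, 0) = 162

Second demand — change propagation:
  link.gen: re-runs because router.txt 9->-5; new result 5.
  model.gen: re-runs because router.txt 9->-5; link.gen 9->5; new result 0.
  build.gen: re-runs because model.gen 18->0; new result 0.
  core.gen: re-runs because model.gen 18->0; router.txt 9->-5; new result 0.
  stage.gen: re-runs because core.gen 162->0; build.gen 18->0; new result 0.
  east.gen: re-runs because core.gen 162->0; stage.gen 162->0; new result 0 (unchanged).
  tables.gen: re-runs because stage.gen 162->0; new result 0.

tables.gen now evaluates to 0.
Run set: build.gen, core.gen, east.gen, link.gen, model.gen, stage.gen, tables.gen (7 run).
Changed values: build.gen, core.gen, link.gen, model.gen, router.txt, stage.gen, tables.gen.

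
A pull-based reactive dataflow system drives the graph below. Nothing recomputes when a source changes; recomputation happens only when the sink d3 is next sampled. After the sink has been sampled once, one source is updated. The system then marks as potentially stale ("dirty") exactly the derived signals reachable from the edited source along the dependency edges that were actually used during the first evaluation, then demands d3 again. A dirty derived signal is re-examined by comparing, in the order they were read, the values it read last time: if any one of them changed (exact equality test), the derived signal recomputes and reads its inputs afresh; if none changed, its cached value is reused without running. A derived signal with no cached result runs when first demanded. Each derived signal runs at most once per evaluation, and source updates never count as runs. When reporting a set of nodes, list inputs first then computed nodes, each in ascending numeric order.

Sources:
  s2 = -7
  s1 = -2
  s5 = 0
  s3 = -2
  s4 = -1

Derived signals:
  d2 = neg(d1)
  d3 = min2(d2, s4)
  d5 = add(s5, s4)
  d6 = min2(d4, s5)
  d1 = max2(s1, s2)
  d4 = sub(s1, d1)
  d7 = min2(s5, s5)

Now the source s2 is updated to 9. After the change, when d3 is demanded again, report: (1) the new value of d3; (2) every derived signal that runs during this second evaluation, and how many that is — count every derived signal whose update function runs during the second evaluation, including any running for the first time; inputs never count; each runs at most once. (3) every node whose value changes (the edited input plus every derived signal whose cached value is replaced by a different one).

First evaluation (everything demanded from the output):
  d1 = max2(-2, -7) = -2
  d2 = neg(-2) = 2
  d3 = min2(2, -1) = -1

Propagation after the edit:
  d1: runs — s2 -7->9; result 9.
  d2: runs — d1 -2->9; result -9.
  d3: runs — d2 2->-9; result -9.

New value of d3: -9.
Derived signals that run: d1, d2, d3 — 3 in total.
Values that change: s2, d1, d2, d3.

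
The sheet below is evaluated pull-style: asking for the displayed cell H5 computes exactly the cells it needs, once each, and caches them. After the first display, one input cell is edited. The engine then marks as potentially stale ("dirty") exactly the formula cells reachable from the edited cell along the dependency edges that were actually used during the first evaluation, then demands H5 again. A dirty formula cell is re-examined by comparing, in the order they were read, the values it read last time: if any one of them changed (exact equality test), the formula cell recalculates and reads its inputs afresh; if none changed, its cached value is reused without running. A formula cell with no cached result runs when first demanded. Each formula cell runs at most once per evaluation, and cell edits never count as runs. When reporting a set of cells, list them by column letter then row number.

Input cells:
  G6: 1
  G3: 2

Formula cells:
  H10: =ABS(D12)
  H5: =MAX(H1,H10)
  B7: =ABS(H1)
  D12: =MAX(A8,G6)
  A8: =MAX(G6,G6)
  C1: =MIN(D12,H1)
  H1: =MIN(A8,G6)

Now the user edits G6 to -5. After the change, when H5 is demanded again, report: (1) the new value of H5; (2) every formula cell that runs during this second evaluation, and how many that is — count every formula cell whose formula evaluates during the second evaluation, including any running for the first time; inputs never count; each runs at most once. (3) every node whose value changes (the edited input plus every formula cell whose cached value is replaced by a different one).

Demanding H5 again yields 5.
5 formula cells run: A8, D12, H1, H5, H10.
The nodes whose values change: A8, D12, G6, H1, H5, H10.

First demand of the output computes:
  A8 = MAX(1, 1) = 1
  D12 = MAX(1, 1) = 1
  H1 = MIN(1, 1) = 1
  H10 = ABS(1) = 1
  H5 = MAX(1, 1) = 1

After the edit, cleaning proceeds:
  A8: a read changed (G6 1->-5; G6 1->-5) — executes, giving -5.
  D12: a read changed (A8 1->-5; G6 1->-5) — executes, giving -5.
  H1: a read changed (A8 1->-5; G6 1->-5) — executes, giving -5.
  H10: a read changed (D12 1->-5) — executes, giving 5.
  H5: a read changed (H1 1->-5; H10 1->5) — executes, giving 5.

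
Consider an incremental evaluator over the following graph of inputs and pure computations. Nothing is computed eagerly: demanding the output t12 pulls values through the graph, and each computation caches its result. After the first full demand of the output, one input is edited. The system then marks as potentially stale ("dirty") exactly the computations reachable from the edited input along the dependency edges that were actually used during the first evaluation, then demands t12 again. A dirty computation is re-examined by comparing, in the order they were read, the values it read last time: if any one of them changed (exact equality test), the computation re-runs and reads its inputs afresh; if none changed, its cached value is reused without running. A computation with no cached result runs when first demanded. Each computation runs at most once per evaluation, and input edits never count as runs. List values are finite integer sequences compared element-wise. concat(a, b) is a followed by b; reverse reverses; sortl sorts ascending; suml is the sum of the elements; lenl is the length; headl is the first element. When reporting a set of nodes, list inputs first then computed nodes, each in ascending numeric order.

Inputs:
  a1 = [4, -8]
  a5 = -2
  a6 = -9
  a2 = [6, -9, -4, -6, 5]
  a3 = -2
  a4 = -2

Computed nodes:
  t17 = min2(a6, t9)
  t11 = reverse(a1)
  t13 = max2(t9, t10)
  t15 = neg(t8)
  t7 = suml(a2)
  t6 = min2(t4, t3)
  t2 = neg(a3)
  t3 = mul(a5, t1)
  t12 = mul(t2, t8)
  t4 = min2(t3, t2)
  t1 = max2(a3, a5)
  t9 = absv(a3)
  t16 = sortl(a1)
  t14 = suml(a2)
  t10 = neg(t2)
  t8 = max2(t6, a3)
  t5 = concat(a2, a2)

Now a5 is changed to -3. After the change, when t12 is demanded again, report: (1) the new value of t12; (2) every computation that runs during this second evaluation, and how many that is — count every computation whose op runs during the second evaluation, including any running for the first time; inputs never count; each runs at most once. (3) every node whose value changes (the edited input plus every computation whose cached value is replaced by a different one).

Initial pass — values computed on the first demand:
  t1 = max2(-2, -2) = -2
  t2 = neg(-2) = 2
  t3 = mul(-2, -2) = 4
  t4 = min2(4, 2) = 2
  t6 = min2(2, 4) = 2
  t8 = max2(2, -2) = 2
  t12 = mul(2, 2) = 4

Second demand — change propagation:
  t1: re-runs because a5 -2->-3; new result -2 (unchanged).
  t3: re-runs because a5 -2->-3; new result 6.
  t4: re-runs because t3 4->6; new result 2 (unchanged).
  t6: re-runs because t3 4->6; new result 2 (unchanged).
  t8: re-examined; everything it read last time is the same (t6 unchanged, a3 unchanged) — cache 2 kept, no run.
  t12: re-examined; everything it read last time is the same (t2 unchanged, t8 unchanged) — cache 4 kept, no run.

The important point: at t8 every value read last time is unchanged, so the dirty flag clears without a run.

t12 now evaluates to 4.
Run set: t1, t3, t4, t6 (4 run).
Changed values: a5, t3.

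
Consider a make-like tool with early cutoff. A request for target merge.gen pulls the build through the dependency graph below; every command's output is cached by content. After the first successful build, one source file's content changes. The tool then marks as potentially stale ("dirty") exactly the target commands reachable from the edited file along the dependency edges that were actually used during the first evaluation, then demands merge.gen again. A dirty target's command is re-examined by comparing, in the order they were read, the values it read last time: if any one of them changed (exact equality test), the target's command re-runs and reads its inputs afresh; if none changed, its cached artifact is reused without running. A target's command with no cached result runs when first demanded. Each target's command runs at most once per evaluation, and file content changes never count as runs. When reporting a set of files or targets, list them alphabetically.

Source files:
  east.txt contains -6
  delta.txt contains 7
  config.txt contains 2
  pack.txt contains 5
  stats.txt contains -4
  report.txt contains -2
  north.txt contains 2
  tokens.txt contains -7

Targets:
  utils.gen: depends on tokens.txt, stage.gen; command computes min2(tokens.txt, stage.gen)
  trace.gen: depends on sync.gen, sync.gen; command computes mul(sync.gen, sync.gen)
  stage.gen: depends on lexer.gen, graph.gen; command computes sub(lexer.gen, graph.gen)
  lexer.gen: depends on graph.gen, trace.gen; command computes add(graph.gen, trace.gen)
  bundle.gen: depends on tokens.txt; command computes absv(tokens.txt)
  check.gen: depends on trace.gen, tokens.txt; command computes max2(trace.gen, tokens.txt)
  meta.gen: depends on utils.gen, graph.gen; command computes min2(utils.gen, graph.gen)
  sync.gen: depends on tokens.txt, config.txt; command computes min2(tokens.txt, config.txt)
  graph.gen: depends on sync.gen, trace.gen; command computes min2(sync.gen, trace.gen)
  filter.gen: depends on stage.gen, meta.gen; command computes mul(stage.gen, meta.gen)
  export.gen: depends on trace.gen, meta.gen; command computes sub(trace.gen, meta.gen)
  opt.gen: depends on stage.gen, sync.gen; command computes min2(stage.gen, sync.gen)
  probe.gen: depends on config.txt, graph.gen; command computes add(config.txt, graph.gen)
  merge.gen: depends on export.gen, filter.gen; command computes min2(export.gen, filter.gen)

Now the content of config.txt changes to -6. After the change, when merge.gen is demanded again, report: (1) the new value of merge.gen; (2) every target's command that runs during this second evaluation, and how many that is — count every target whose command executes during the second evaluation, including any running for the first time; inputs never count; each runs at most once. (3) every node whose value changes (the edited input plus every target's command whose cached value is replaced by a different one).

Demanding merge.gen again yields -343.
1 target commands run: sync.gen.
The nodes whose values change: config.txt.
Note the absorption at sync.gen: it re-runs yet its value is the same, leaving the output's value untouched.

First demand of the output computes:
  sync.gen = min2(-7, 2) = -7
  trace.gen = mul(-7, -7) = 49
  graph.gen = min2(-7, 49) = -7
  lexer.gen = add(-7, 49) = 42
  stage.gen = sub(42, -7) = 49
  utils.gen = min2(-7, 49) = -7
  meta.gen = min2(-7, -7) = -7
  export.gen = sub(49, -7) = 56
  filter.gen = mul(49, -7) = -343
  merge.gen = min2(56, -343) = -343

After the edit, cleaning proceeds:
  sync.gen: a read changed (config.txt 2->-6) — executes, giving -7 — identical to its old value.
  trace.gen: dirty, but its reads are unchanged (sync.gen unchanged, sync.gen unchanged); cached 49 stands.
  graph.gen: dirty, but its reads are unchanged (sync.gen unchanged, trace.gen unchanged); cached -7 stands.
  lexer.gen: dirty, but its reads are unchanged (graph.gen unchanged, trace.gen unchanged); cached 42 stands.
  stage.gen: dirty, but its reads are unchanged (lexer.gen unchanged, graph.gen unchanged); cached 49 stands.
  utils.gen: dirty, but its reads are unchanged (tokens.txt unchanged, stage.gen unchanged); cached -7 stands.
  meta.gen: dirty, but its reads are unchanged (utils.gen unchanged, graph.gen unchanged); cached -7 stands.
  export.gen: dirty, but its reads are unchanged (trace.gen unchanged, meta.gen unchanged); cached 56 stands.
  filter.gen: dirty, but its reads are unchanged (stage.gen unchanged, meta.gen unchanged); cached -343 stands.
  merge.gen: dirty, but its reads are unchanged (export.gen unchanged, filter.gen unchanged); cached -343 stands.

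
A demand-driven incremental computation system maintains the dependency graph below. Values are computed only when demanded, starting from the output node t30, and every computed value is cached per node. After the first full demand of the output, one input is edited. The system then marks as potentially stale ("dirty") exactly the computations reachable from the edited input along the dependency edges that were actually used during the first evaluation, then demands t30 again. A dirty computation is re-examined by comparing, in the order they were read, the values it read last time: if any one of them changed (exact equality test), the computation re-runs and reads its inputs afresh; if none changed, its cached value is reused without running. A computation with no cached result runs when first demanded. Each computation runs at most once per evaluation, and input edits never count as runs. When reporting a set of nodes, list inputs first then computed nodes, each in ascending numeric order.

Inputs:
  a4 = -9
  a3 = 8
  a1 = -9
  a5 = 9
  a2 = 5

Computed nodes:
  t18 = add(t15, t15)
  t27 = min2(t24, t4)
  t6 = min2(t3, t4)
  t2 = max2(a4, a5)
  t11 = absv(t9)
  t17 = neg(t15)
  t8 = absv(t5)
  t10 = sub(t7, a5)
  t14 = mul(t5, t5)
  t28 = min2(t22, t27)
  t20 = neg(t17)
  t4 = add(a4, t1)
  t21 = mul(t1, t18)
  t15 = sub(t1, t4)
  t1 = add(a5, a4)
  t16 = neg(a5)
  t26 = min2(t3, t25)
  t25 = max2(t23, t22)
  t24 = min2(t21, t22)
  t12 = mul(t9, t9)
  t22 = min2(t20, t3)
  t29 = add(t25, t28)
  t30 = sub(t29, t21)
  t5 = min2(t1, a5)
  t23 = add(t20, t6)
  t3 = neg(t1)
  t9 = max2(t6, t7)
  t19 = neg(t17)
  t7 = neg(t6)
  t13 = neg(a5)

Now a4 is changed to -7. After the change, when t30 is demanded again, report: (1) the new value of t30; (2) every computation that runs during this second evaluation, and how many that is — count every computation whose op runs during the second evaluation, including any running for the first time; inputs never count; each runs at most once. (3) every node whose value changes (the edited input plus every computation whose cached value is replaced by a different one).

First evaluation (everything demanded from the output):
  t1 = add(9, -9) = 0
  t3 = neg(0) = 0
  t4 = add(-9, 0) = -9
  t6 = min2(0, -9) = -9
  t15 = sub(0, -9) = 9
  t17 = neg(9) = -9
  t18 = add(9, 9) = 18
  t20 = neg(-9) = 9
  t21 = mul(0, 18) = 0
  t22 = min2(9, 0) = 0
  t23 = add(9, -9) = 0
  t24 = min2(0, 0) = 0
  t25 = max2(0, 0) = 0
  t27 = min2(0, -9) = -9
  t28 = min2(0, -9) = -9
  t29 = add(0, -9) = -9
  t30 = sub(-9, 0) = -9

Propagation after the edit:
  t1: runs — a4 -9->-7; result 2.
  t3: runs — t1 0->2; result -2.
  t4: runs — a4 -9->-7; t1 0->2; result -5.
  t6: runs — t3 0->-2; t4 -9->-5; result -5.
  t15: runs — t1 0->2; t4 -9->-5; result 7.
  t17: runs — t15 9->7; result -7.
  t18: runs — t15 9->7; t15 9->7; result 14.
  t20: runs — t17 -9->-7; result 7.
  t21: runs — t1 0->2; t18 18->14; result 28.
  t22: runs — t20 9->7; t3 0->-2; result -2.
  t23: runs — t20 9->7; t6 -9->-5; result 2.
  t24: runs — t21 0->28; t22 0->-2; result -2.
  t25: runs — t23 0->2; t22 0->-2; result 2.
  t27: runs — t24 0->-2; t4 -9->-5; result -5.
  t28: runs — t22 0->-2; t27 -9->-5; result -5.
  t29: runs — t25 0->2; t28 -9->-5; result -3.
  t30: runs — t29 -9->-3; t21 0->28; result -31.

New value of t30: -31.
Computations that run: t1, t3, t4, t6, t15, t17, t18, t20, t21, t22, t23, t24, t25, t27, t28, t29, t30 — 17 in total.
Values that change: a4, t1, t3, t4, t6, t15, t17, t18, t20, t21, t22, t23, t24, t25, t27, t28, t29, t30.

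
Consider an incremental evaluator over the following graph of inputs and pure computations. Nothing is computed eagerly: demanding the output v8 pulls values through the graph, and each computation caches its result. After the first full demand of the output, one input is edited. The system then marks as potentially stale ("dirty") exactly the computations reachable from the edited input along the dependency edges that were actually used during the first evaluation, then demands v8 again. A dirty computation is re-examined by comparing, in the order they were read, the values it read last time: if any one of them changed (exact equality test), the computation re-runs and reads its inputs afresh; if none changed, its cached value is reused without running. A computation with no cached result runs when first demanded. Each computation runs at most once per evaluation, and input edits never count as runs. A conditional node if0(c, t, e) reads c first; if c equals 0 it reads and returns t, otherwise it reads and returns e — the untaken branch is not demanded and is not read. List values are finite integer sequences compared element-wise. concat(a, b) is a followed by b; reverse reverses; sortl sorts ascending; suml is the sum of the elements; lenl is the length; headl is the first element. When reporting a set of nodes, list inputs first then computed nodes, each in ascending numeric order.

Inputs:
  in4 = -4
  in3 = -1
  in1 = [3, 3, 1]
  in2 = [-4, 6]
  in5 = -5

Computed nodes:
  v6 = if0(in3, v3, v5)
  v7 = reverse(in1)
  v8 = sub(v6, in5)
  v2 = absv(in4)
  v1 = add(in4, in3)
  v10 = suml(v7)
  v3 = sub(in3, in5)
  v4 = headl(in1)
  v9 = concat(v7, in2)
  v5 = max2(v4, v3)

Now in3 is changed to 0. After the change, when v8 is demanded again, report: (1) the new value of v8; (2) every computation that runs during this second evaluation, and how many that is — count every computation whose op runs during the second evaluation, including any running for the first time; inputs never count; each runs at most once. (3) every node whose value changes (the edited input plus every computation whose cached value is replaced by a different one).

Initial pass — values computed on the first demand:
  v3 = sub(-1, -5) = 4
  v4 = headl([3, 3, 1]) = 3
  v5 = max2(3, 4) = 4
  v6 = if0(in3=-1 -> else branch v5) = 4
  v8 = sub(4, -5) = 9

Second demand — change propagation:
  v3: re-runs because in3 -1->0; new result 5.
  v5: dirty yet unreached — the second evaluation never asks for it.
  v6: re-runs because in3 -1->0; new result 5.
  v8: re-runs because v6 4->5; new result 10.

The important point: the flipped condition redirects demand; v5 is left stale, never re-checked.

v8 now evaluates to 10.
Run set: v3, v6, v8 (3 run).
Changed values: in3, v3, v6, v8.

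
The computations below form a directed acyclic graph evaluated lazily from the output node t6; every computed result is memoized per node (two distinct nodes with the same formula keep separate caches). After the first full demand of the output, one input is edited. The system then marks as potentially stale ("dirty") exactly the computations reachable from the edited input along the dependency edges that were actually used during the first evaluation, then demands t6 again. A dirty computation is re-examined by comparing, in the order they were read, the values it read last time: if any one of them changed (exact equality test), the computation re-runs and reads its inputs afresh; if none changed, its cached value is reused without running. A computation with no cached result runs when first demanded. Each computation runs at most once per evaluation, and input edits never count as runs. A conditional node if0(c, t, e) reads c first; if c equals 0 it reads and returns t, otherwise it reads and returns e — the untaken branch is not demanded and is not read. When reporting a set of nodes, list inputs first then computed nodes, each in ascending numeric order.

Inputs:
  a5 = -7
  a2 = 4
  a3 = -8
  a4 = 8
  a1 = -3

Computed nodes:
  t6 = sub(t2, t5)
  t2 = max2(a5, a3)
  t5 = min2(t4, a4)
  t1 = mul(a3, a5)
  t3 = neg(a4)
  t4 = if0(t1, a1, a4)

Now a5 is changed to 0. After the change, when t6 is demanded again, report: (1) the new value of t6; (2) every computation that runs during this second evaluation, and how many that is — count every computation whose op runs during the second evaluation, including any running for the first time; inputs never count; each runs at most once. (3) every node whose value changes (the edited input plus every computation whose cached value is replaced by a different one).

First demand of the output computes:
  t1 = mul(-8, -7) = 56
  t2 = max2(-7, -8) = -7
  t4 = if0(t1=56 -> else branch a4) = 8
  t5 = min2(8, 8) = 8
  t6 = sub(-7, 8) = -15

After the edit, cleaning proceeds:
  t1: a read changed (a5 -7->0) — executes, giving 0.
  t2: a read changed (a5 -7->0) — executes, giving 0.
  t4: a read changed (t1 56->0) — executes, giving -3.
  t5: a read changed (t4 8->-3) — executes, giving -3.
  t6: a read changed (t2 -7->0; t5 8->-3) — executes, giving 3.

Demanding t6 again yields 3.
5 computations run: t1, t2, t4, t5, t6.
The nodes whose values change: a5, t1, t2, t4, t5, t6.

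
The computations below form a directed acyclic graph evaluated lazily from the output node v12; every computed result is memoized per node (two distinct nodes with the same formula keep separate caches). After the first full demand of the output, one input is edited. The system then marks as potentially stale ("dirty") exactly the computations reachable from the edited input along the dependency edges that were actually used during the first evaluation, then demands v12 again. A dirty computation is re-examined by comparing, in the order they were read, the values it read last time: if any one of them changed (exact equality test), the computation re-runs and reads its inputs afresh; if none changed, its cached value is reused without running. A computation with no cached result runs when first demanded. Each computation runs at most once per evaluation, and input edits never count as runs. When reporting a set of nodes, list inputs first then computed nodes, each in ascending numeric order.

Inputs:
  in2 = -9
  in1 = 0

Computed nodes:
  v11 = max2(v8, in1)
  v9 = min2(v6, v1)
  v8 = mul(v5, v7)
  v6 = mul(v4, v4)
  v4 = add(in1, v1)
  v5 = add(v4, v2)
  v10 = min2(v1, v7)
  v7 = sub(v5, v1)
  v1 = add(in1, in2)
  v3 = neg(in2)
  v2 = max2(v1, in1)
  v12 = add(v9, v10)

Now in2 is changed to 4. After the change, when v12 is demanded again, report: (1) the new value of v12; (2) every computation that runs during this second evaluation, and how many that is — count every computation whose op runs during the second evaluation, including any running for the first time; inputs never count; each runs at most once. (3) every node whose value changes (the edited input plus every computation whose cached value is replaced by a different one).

Demanding v12 again yields 8.
9 computations run: v1, v2, v4, v5, v6, v7, v9, v10, v12.
The nodes whose values change: in2, v1, v2, v4, v5, v6, v7, v9, v10, v12.

First demand of the output computes:
  v1 = add(0, -9) = -9
  v2 = max2(-9, 0) = 0
  v4 = add(0, -9) = -9
  v5 = add(-9, 0) = -9
  v6 = mul(-9, -9) = 81
  v7 = sub(-9, -9) = 0
  v9 = min2(81, -9) = -9
  v10 = min2(-9, 0) = -9
  v12 = add(-9, -9) = -18

After the edit, cleaning proceeds:
  v1: a read changed (in2 -9->4) — executes, giving 4.
  v2: a read changed (v1 -9->4) — executes, giving 4.
  v4: a read changed (v1 -9->4) — executes, giving 4.
  v5: a read changed (v4 -9->4; v2 0->4) — executes, giving 8.
  v6: a read changed (v4 -9->4; v4 -9->4) — executes, giving 16.
  v7: a read changed (v5 -9->8; v1 -9->4) — executes, giving 4.
  v9: a read changed (v6 81->16; v1 -9->4) — executes, giving 4.
  v10: a read changed (v1 -9->4; v7 0->4) — executes, giving 4.
  v12: a read changed (v9 -9->4; v10 -9->4) — executes, giving 8.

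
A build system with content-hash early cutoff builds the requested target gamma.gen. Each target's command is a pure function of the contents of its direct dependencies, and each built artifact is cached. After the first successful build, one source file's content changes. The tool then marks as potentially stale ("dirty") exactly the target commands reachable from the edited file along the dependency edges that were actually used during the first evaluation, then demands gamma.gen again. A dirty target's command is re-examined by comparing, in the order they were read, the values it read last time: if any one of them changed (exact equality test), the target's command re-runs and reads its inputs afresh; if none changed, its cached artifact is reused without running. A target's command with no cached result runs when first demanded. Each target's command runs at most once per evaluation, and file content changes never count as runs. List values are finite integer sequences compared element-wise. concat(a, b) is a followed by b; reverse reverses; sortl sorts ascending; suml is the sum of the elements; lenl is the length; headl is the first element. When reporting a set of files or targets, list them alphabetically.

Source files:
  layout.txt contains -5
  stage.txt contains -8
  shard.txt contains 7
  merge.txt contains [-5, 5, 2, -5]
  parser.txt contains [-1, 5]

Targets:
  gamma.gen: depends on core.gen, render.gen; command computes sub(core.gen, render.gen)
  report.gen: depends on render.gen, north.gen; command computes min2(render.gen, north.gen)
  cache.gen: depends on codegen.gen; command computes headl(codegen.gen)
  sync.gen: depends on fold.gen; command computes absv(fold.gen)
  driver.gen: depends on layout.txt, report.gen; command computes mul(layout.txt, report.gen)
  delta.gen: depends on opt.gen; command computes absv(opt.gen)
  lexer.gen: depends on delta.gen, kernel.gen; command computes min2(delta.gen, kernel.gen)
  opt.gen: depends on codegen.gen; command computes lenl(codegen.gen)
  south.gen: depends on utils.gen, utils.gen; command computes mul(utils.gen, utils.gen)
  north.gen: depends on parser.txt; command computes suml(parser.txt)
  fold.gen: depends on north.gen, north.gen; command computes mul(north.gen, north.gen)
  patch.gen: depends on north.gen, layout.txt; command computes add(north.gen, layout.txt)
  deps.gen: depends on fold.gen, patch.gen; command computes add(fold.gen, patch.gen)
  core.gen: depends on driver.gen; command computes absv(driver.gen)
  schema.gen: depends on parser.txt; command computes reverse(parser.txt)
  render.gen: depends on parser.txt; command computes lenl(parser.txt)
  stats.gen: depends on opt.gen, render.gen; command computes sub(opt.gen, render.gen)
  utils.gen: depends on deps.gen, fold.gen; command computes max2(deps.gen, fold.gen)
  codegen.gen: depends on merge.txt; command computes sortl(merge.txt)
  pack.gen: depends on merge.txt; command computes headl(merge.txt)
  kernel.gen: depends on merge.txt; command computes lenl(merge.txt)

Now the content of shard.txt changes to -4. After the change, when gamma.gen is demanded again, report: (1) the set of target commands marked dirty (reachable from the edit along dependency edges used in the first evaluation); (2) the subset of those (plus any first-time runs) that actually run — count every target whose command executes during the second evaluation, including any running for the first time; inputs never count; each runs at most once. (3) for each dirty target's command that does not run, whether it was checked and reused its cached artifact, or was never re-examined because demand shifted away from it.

Marked dirty: none.
Target commands that run: none — 0 in total.
Every dirty target's command ran.
Key observation: shard.txt is never demanded by the output, so the edit triggers no recomputation at all.

First evaluation (everything demanded from the output):
  north.gen = suml([-1, 5]) = 4
  render.gen = lenl([-1, 5]) = 2
  report.gen = min2(2, 4) = 2
  driver.gen = mul(-5, 2) = -10
  core.gen = absv(-10) = 10
  gamma.gen = sub(10, 2) = 8

Propagation after the edit:
  shard.txt feeds no computation that the output demands — nothing is marked dirty and nothing runs.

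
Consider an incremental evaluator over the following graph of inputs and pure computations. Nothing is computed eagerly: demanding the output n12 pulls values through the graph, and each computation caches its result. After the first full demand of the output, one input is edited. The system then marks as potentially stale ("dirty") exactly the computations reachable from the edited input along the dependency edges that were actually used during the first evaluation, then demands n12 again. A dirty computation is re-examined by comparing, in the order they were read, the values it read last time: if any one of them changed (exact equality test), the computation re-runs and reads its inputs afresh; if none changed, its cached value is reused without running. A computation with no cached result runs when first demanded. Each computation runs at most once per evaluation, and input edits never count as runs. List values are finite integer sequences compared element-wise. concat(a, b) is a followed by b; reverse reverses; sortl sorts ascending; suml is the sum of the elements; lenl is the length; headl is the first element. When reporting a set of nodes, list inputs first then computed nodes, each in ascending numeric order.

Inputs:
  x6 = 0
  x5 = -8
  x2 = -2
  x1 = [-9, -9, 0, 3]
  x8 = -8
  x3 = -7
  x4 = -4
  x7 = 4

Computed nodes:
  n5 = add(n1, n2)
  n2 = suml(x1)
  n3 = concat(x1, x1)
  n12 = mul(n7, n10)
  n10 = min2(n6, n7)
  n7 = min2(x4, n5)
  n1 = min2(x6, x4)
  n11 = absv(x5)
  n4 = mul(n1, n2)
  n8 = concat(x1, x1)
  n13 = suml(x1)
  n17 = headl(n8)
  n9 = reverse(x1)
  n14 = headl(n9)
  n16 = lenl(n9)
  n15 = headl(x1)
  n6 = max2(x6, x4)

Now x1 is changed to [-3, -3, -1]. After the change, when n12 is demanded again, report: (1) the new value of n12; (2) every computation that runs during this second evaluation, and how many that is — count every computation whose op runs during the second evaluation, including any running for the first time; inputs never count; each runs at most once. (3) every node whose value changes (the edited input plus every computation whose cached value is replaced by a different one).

n12 now evaluates to 121.
Run set: n2, n5, n7, n10, n12 (5 run).
Changed values: x1, n2, n5, n7, n10, n12.

Initial pass — values computed on the first demand:
  n1 = min2(0, -4) = -4
  n2 = suml([-9, -9, 0, 3]) = -15
  n5 = add(-4, -15) = -19
  n6 = max2(0, -4) = 0
  n7 = min2(-4, -19) = -19
  n10 = min2(0, -19) = -19
  n12 = mul(-19, -19) = 361

Second demand — change propagation:
  n2: re-runs because x1 [-9, -9, 0, 3]->[-3, -3, -1]; new result -7.
  n5: re-runs because n2 -15->-7; new result -11.
  n7: re-runs because n5 -19->-11; new result -11.
  n10: re-runs because n7 -19->-11; new result -11.
  n12: re-runs because n7 -19->-11; n10 -19->-11; new result 121.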